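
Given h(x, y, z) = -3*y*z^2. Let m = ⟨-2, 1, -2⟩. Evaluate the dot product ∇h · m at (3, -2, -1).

∂h/∂x = 0
∂h/∂y = -3*z^2
∂h/∂z = -6*y*z
∇h at (3, -2, -1) = (0, -3, -12)
∇h · m = (0)(-2) + (-3)(1) + (-12)(-2) = 21

21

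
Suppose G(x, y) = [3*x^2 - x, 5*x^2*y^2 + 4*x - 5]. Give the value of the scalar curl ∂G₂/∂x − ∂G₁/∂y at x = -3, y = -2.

-116

∂G₂/∂x = 10*x*y^2 + 4
∂G₁/∂y = 0
Scalar curl = 10*x*y^2 + 4
At (-3, -2): -116.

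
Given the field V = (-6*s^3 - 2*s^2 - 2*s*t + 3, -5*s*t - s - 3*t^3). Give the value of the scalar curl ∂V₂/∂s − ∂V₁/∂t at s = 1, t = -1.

∂V₂/∂s = -5*t - 1
∂V₁/∂t = -2*s
Scalar curl = 2*s - 5*t - 1
At (1, -1): 6.

6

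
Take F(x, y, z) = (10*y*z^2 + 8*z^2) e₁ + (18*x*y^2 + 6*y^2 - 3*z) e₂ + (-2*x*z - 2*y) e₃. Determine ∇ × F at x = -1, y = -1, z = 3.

(∇×F)₁ = ∂F₃/∂y − ∂F₂/∂z = 1
(∇×F)₂ = ∂F₁/∂z − ∂F₃/∂x = 20*y*z + 18*z
(∇×F)₃ = ∂F₂/∂x − ∂F₁/∂y = 18*y^2 - 10*z^2
∇×F = (1, 20*y*z + 18*z, 18*y^2 - 10*z^2)
At (-1, -1, 3): (1, -6, -72).

(1, -6, -72)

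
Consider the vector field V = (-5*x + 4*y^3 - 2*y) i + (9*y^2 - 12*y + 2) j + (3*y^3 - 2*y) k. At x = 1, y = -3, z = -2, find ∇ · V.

∂V₁/∂x = -5
∂V₂/∂y = 18*y - 12
∂V₃/∂z = 0
∇·V = 18*y - 17
At (1, -3, -2): -71.

-71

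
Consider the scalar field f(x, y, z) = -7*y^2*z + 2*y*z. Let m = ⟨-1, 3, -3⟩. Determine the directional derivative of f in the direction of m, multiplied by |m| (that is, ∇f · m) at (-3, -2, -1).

∂f/∂x = 0
∂f/∂y = -14*y*z + 2*z
∂f/∂z = -7*y^2 + 2*y
∇f at (-3, -2, -1) = (0, -30, -32)
∇f · m = (0)(-1) + (-30)(3) + (-32)(-3) = 6

6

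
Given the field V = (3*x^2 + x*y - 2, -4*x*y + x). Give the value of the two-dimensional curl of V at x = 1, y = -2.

8

∂V₂/∂x = -4*y + 1
∂V₁/∂y = x
Scalar curl = -x - 4*y + 1
At (1, -2): 8.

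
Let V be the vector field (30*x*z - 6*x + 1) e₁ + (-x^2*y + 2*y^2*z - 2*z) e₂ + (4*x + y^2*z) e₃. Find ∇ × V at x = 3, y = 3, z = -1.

(-22, 86, -18)

(∇×V)₁ = ∂V₃/∂y − ∂V₂/∂z = -2*y^2 + 2*y*z + 2
(∇×V)₂ = ∂V₁/∂z − ∂V₃/∂x = 30*x - 4
(∇×V)₃ = ∂V₂/∂x − ∂V₁/∂y = -2*x*y
∇×V = (-2*y^2 + 2*y*z + 2, 30*x - 4, -2*x*y)
At (3, 3, -1): (-22, 86, -18).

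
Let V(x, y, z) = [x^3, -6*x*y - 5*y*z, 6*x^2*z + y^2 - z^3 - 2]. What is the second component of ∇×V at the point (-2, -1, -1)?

(∇×V)_2 = ∂V₁/∂z − ∂V₃/∂x
= 0 − (12*x*z)
= -12*x*z
At (-2, -1, -1): -24.

-24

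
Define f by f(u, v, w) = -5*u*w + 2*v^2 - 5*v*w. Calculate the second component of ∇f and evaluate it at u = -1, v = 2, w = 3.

-7

(∇f)_2 = ∂f/∂v = 4*v - 5*w
At (-1, 2, 3): -7.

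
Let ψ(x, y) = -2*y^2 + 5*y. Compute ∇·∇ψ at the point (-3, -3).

-4

∂²ψ/∂x² = 0
∂²ψ/∂y² = -4
∇²ψ = -4
At (-3, -3): -4.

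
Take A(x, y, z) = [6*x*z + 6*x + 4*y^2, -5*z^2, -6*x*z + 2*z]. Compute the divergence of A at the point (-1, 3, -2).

2

∂A₁/∂x = 6*z + 6
∂A₂/∂y = 0
∂A₃/∂z = -6*x + 2
∇·A = -6*x + 6*z + 8
At (-1, 3, -2): 2.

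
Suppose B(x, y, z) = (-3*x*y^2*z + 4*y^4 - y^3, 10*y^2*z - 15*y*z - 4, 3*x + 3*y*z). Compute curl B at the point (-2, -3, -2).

(∇×B)₁ = ∂B₃/∂y − ∂B₂/∂z = -10*y^2 + 15*y + 3*z
(∇×B)₂ = ∂B₁/∂z − ∂B₃/∂x = -3*x*y^2 - 3
(∇×B)₃ = ∂B₂/∂x − ∂B₁/∂y = 6*x*y*z - 16*y^3 + 3*y^2
∇×B = (-10*y^2 + 15*y + 3*z, -3*x*y^2 - 3, 6*x*y*z - 16*y^3 + 3*y^2)
At (-2, -3, -2): (-141, 51, 387).

(-141, 51, 387)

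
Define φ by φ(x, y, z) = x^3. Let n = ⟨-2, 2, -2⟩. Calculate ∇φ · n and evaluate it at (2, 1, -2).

∂φ/∂x = 3*x^2
∂φ/∂y = 0
∂φ/∂z = 0
∇φ at (2, 1, -2) = (12, 0, 0)
∇φ · n = (12)(-2) + (0)(2) + (0)(-2) = -24

-24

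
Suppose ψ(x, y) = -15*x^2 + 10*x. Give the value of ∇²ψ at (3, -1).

-30

∂²ψ/∂x² = -30
∂²ψ/∂y² = 0
∇²ψ = -30
At (3, -1): -30.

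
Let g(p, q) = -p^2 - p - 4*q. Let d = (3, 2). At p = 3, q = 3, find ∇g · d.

-29

∂g/∂p = -2*p - 1
∂g/∂q = -4
∇g at (3, 3) = (-7, -4)
∇g · d = (-7)(3) + (-4)(2) = -29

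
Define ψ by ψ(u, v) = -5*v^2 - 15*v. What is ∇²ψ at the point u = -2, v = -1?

∂²ψ/∂u² = 0
∂²ψ/∂v² = -10
∇²ψ = -10
At (-2, -1): -10.

-10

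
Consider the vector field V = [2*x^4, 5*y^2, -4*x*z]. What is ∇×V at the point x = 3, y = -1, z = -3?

(0, -12, 0)

(∇×V)₁ = ∂V₃/∂y − ∂V₂/∂z = 0
(∇×V)₂ = ∂V₁/∂z − ∂V₃/∂x = 4*z
(∇×V)₃ = ∂V₂/∂x − ∂V₁/∂y = 0
∇×V = (0, 4*z, 0)
At (3, -1, -3): (0, -12, 0).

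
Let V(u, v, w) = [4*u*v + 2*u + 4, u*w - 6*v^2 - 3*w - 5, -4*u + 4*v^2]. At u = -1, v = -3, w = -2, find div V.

∂V₁/∂u = 4*v + 2
∂V₂/∂v = -12*v
∂V₃/∂w = 0
∇·V = -8*v + 2
At (-1, -3, -2): 26.

26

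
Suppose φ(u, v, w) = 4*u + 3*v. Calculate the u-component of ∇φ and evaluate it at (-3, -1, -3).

(∇φ)_1 = ∂φ/∂u = 4
At (-3, -1, -3): 4.

4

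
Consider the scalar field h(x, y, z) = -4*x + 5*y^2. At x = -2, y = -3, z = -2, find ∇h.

∂h/∂x = -4
∂h/∂y = 10*y
∂h/∂z = 0
∇h = (-4, 10*y, 0)
At (-2, -3, -2): (-4, -30, 0).

(-4, -30, 0)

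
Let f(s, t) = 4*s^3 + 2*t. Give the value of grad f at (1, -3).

∂f/∂s = 12*s^2
∂f/∂t = 2
∇f = (12*s^2, 2)
At (1, -3): (12, 2).

(12, 2)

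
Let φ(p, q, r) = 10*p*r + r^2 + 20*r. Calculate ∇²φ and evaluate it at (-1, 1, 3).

2

∂²φ/∂p² = 0
∂²φ/∂q² = 0
∂²φ/∂r² = 2
∇²φ = 2
At (-1, 1, 3): 2.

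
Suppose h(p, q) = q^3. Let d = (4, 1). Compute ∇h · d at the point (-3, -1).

∂h/∂p = 0
∂h/∂q = 3*q^2
∇h at (-3, -1) = (0, 3)
∇h · d = (0)(4) + (3)(1) = 3

3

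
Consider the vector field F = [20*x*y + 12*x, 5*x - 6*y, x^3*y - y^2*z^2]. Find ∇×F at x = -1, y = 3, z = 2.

(∇×F)₁ = ∂F₃/∂y − ∂F₂/∂z = x^3 - 2*y*z^2
(∇×F)₂ = ∂F₁/∂z − ∂F₃/∂x = -3*x^2*y
(∇×F)₃ = ∂F₂/∂x − ∂F₁/∂y = -20*x + 5
∇×F = (x^3 - 2*y*z^2, -3*x^2*y, -20*x + 5)
At (-1, 3, 2): (-25, -9, 25).

(-25, -9, 25)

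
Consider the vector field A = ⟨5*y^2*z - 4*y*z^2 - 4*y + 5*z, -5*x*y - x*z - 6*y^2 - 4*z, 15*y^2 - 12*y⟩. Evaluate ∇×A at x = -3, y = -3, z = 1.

(∇×A)₁ = ∂A₃/∂y − ∂A₂/∂z = x + 30*y - 8
(∇×A)₂ = ∂A₁/∂z − ∂A₃/∂x = 5*y^2 - 8*y*z + 5
(∇×A)₃ = ∂A₂/∂x − ∂A₁/∂y = -10*y*z - 5*y + 4*z^2 - z + 4
∇×A = (x + 30*y - 8, 5*y^2 - 8*y*z + 5, -10*y*z - 5*y + 4*z^2 - z + 4)
At (-3, -3, 1): (-101, 74, 52).

(-101, 74, 52)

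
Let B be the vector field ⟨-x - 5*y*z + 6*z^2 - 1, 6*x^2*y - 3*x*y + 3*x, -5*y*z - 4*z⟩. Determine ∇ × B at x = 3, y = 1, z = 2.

(-10, 19, 46)

(∇×B)₁ = ∂B₃/∂y − ∂B₂/∂z = -5*z
(∇×B)₂ = ∂B₁/∂z − ∂B₃/∂x = -5*y + 12*z
(∇×B)₃ = ∂B₂/∂x − ∂B₁/∂y = 12*x*y - 3*y + 5*z + 3
∇×B = (-5*z, -5*y + 12*z, 12*x*y - 3*y + 5*z + 3)
At (3, 1, 2): (-10, 19, 46).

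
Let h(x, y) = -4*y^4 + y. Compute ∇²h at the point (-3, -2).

-192

∂²h/∂x² = 0
∂²h/∂y² = -48*y^2
∇²h = -48*y^2
At (-3, -2): -192.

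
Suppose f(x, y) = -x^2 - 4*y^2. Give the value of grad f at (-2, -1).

(4, 8)

∂f/∂x = -2*x
∂f/∂y = -8*y
∇f = (-2*x, -8*y)
At (-2, -1): (4, 8).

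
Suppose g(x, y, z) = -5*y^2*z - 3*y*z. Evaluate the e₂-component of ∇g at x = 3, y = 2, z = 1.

-23

(∇g)_2 = ∂g/∂y = -10*y*z - 3*z
At (3, 2, 1): -23.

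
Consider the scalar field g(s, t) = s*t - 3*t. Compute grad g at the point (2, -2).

∂g/∂s = t
∂g/∂t = s - 3
∇g = (t, s - 3)
At (2, -2): (-2, -1).

(-2, -1)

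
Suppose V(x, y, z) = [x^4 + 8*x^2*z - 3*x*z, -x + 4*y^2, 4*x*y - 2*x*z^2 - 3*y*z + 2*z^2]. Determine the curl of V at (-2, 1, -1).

(-5, 36, -1)

(∇×V)₁ = ∂V₃/∂y − ∂V₂/∂z = 4*x - 3*z
(∇×V)₂ = ∂V₁/∂z − ∂V₃/∂x = 8*x^2 - 3*x - 4*y + 2*z^2
(∇×V)₃ = ∂V₂/∂x − ∂V₁/∂y = -1
∇×V = (4*x - 3*z, 8*x^2 - 3*x - 4*y + 2*z^2, -1)
At (-2, 1, -1): (-5, 36, -1).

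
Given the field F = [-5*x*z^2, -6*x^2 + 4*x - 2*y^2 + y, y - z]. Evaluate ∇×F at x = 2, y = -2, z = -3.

(∇×F)₁ = ∂F₃/∂y − ∂F₂/∂z = 1
(∇×F)₂ = ∂F₁/∂z − ∂F₃/∂x = -10*x*z
(∇×F)₃ = ∂F₂/∂x − ∂F₁/∂y = -12*x + 4
∇×F = (1, -10*x*z, -12*x + 4)
At (2, -2, -3): (1, 60, -20).

(1, 60, -20)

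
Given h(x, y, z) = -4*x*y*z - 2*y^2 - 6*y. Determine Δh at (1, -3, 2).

∂²h/∂x² = 0
∂²h/∂y² = -4
∂²h/∂z² = 0
∇²h = -4
At (1, -3, 2): -4.

-4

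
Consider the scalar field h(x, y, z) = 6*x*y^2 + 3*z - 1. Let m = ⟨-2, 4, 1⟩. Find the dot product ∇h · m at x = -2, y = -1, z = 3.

87

∂h/∂x = 6*y^2
∂h/∂y = 12*x*y
∂h/∂z = 3
∇h at (-2, -1, 3) = (6, 24, 3)
∇h · m = (6)(-2) + (24)(4) + (3)(1) = 87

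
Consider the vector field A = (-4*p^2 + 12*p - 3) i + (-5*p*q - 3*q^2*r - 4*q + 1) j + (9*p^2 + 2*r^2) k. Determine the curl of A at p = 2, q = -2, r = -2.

(12, -36, 10)

(∇×A)₁ = ∂A₃/∂q − ∂A₂/∂r = 3*q^2
(∇×A)₂ = ∂A₁/∂r − ∂A₃/∂p = -18*p
(∇×A)₃ = ∂A₂/∂p − ∂A₁/∂q = -5*q
∇×A = (3*q^2, -18*p, -5*q)
At (2, -2, -2): (12, -36, 10).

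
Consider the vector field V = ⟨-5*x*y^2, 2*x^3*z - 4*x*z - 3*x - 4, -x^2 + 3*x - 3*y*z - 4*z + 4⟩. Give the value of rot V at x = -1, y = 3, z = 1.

(∇×V)₁ = ∂V₃/∂y − ∂V₂/∂z = -2*x^3 + 4*x - 3*z
(∇×V)₂ = ∂V₁/∂z − ∂V₃/∂x = 2*x - 3
(∇×V)₃ = ∂V₂/∂x − ∂V₁/∂y = 6*x^2*z + 10*x*y - 4*z - 3
∇×V = (-2*x^3 + 4*x - 3*z, 2*x - 3, 6*x^2*z + 10*x*y - 4*z - 3)
At (-1, 3, 1): (-5, -5, -31).

(-5, -5, -31)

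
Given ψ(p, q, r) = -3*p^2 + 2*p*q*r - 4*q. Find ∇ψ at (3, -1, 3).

(-24, 14, -6)

∂ψ/∂p = -6*p + 2*q*r
∂ψ/∂q = 2*p*r - 4
∂ψ/∂r = 2*p*q
∇ψ = (-6*p + 2*q*r, 2*p*r - 4, 2*p*q)
At (3, -1, 3): (-24, 14, -6).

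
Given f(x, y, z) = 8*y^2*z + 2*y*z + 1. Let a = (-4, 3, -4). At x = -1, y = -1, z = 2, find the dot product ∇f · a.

-108

∂f/∂x = 0
∂f/∂y = 16*y*z + 2*z
∂f/∂z = 8*y^2 + 2*y
∇f at (-1, -1, 2) = (0, -28, 6)
∇f · a = (0)(-4) + (-28)(3) + (6)(-4) = -108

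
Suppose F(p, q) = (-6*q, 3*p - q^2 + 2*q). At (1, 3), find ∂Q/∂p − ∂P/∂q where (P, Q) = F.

∂F₂/∂p = 3
∂F₁/∂q = -6
Scalar curl = 9
At (1, 3): 9.

9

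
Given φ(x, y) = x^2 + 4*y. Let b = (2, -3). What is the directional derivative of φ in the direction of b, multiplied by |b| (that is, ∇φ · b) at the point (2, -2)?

-4

∂φ/∂x = 2*x
∂φ/∂y = 4
∇φ at (2, -2) = (4, 4)
∇φ · b = (4)(2) + (4)(-3) = -4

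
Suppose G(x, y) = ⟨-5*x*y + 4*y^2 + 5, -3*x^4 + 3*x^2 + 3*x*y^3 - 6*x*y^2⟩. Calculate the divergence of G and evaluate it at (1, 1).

∂G₁/∂x = -5*y
∂G₂/∂y = 9*x*y^2 - 12*x*y
∇·G = 9*x*y^2 - 12*x*y - 5*y
At (1, 1): -8.

-8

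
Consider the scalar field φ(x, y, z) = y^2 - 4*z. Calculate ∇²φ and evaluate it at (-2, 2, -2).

∂²φ/∂x² = 0
∂²φ/∂y² = 2
∂²φ/∂z² = 0
∇²φ = 2
At (-2, 2, -2): 2.

2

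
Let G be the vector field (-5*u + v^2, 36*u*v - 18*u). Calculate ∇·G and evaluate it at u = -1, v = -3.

∂G₁/∂u = -5
∂G₂/∂v = 36*u
∇·G = 36*u - 5
At (-1, -3): -41.

-41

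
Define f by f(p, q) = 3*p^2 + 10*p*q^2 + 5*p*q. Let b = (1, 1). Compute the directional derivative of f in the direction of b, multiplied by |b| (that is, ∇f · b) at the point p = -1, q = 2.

∂f/∂p = 6*p + 10*q^2 + 5*q
∂f/∂q = 20*p*q + 5*p
∇f at (-1, 2) = (44, -45)
∇f · b = (44)(1) + (-45)(1) = -1

-1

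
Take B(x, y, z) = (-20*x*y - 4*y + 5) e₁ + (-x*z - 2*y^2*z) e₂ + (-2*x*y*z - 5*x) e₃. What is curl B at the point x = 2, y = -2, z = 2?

(2, -3, 42)

(∇×B)₁ = ∂B₃/∂y − ∂B₂/∂z = -2*x*z + x + 2*y^2
(∇×B)₂ = ∂B₁/∂z − ∂B₃/∂x = 2*y*z + 5
(∇×B)₃ = ∂B₂/∂x − ∂B₁/∂y = 20*x - z + 4
∇×B = (-2*x*z + x + 2*y^2, 2*y*z + 5, 20*x - z + 4)
At (2, -2, 2): (2, -3, 42).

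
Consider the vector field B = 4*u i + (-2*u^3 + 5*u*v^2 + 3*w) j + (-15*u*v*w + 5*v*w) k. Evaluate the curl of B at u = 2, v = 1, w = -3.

(72, -45, -19)

(∇×B)₁ = ∂B₃/∂v − ∂B₂/∂w = -15*u*w + 5*w - 3
(∇×B)₂ = ∂B₁/∂w − ∂B₃/∂u = 15*v*w
(∇×B)₃ = ∂B₂/∂u − ∂B₁/∂v = -6*u^2 + 5*v^2
∇×B = (-15*u*w + 5*w - 3, 15*v*w, -6*u^2 + 5*v^2)
At (2, 1, -3): (72, -45, -19).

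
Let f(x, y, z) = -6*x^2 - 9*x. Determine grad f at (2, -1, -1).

(-33, 0, 0)

∂f/∂x = -12*x - 9
∂f/∂y = 0
∂f/∂z = 0
∇f = (-12*x - 9, 0, 0)
At (2, -1, -1): (-33, 0, 0).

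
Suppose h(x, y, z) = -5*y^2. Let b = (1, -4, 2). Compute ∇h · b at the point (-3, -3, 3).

∂h/∂x = 0
∂h/∂y = -10*y
∂h/∂z = 0
∇h at (-3, -3, 3) = (0, 30, 0)
∇h · b = (0)(1) + (30)(-4) + (0)(2) = -120

-120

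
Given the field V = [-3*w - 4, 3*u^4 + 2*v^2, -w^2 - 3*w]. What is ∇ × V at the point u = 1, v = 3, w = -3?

(0, -3, 12)

(∇×V)₁ = ∂V₃/∂v − ∂V₂/∂w = 0
(∇×V)₂ = ∂V₁/∂w − ∂V₃/∂u = -3
(∇×V)₃ = ∂V₂/∂u − ∂V₁/∂v = 12*u^3
∇×V = (0, -3, 12*u^3)
At (1, 3, -3): (0, -3, 12).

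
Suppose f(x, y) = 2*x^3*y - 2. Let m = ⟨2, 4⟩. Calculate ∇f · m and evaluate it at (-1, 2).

∂f/∂x = 6*x^2*y
∂f/∂y = 2*x^3
∇f at (-1, 2) = (12, -2)
∇f · m = (12)(2) + (-2)(4) = 16

16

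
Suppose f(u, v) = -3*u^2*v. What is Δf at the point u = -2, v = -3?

18

∂²f/∂u² = -6*v
∂²f/∂v² = 0
∇²f = -6*v
At (-2, -3): 18.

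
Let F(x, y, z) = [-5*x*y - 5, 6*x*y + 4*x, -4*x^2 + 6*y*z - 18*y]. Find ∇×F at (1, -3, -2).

(∇×F)₁ = ∂F₃/∂y − ∂F₂/∂z = 6*z - 18
(∇×F)₂ = ∂F₁/∂z − ∂F₃/∂x = 8*x
(∇×F)₃ = ∂F₂/∂x − ∂F₁/∂y = 5*x + 6*y + 4
∇×F = (6*z - 18, 8*x, 5*x + 6*y + 4)
At (1, -3, -2): (-30, 8, -9).

(-30, 8, -9)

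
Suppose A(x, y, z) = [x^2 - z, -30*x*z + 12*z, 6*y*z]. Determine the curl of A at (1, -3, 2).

(∇×A)₁ = ∂A₃/∂y − ∂A₂/∂z = 30*x + 6*z - 12
(∇×A)₂ = ∂A₁/∂z − ∂A₃/∂x = -1
(∇×A)₃ = ∂A₂/∂x − ∂A₁/∂y = -30*z
∇×A = (30*x + 6*z - 12, -1, -30*z)
At (1, -3, 2): (30, -1, -60).

(30, -1, -60)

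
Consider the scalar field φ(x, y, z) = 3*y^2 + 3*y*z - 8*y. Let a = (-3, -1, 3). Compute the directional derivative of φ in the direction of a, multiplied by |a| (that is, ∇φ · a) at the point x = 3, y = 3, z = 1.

∂φ/∂x = 0
∂φ/∂y = 6*y + 3*z - 8
∂φ/∂z = 3*y
∇φ at (3, 3, 1) = (0, 13, 9)
∇φ · a = (0)(-3) + (13)(-1) + (9)(3) = 14

14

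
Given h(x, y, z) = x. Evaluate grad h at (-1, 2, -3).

∂h/∂x = 1
∂h/∂y = 0
∂h/∂z = 0
∇h = (1, 0, 0)
At (-1, 2, -3): (1, 0, 0).

(1, 0, 0)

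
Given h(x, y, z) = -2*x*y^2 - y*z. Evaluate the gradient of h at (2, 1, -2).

(-2, -6, -1)

∂h/∂x = -2*y^2
∂h/∂y = -4*x*y - z
∂h/∂z = -y
∇h = (-2*y^2, -4*x*y - z, -y)
At (2, 1, -2): (-2, -6, -1).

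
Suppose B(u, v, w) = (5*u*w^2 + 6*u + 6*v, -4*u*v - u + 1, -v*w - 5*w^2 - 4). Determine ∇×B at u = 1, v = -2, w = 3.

(∇×B)₁ = ∂B₃/∂v − ∂B₂/∂w = -w
(∇×B)₂ = ∂B₁/∂w − ∂B₃/∂u = 10*u*w
(∇×B)₃ = ∂B₂/∂u − ∂B₁/∂v = -4*v - 7
∇×B = (-w, 10*u*w, -4*v - 7)
At (1, -2, 3): (-3, 30, 1).

(-3, 30, 1)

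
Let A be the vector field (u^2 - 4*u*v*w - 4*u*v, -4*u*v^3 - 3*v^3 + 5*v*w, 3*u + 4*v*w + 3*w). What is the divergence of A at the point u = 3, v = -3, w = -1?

-413

∂A₁/∂u = 2*u - 4*v*w - 4*v
∂A₂/∂v = -12*u*v^2 - 9*v^2 + 5*w
∂A₃/∂w = 4*v + 3
∇·A = -12*u*v^2 + 2*u - 9*v^2 - 4*v*w + 5*w + 3
At (3, -3, -1): -413.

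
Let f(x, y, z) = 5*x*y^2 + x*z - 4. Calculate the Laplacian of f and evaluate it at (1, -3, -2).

∂²f/∂x² = 0
∂²f/∂y² = 10*x
∂²f/∂z² = 0
∇²f = 10*x
At (1, -3, -2): 10.

10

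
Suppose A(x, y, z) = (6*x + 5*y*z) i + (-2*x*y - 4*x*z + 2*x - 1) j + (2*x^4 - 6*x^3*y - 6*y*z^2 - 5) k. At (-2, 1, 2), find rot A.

(∇×A)₁ = ∂A₃/∂y − ∂A₂/∂z = -6*x^3 + 4*x - 6*z^2
(∇×A)₂ = ∂A₁/∂z − ∂A₃/∂x = -8*x^3 + 18*x^2*y + 5*y
(∇×A)₃ = ∂A₂/∂x − ∂A₁/∂y = -2*y - 9*z + 2
∇×A = (-6*x^3 + 4*x - 6*z^2, -8*x^3 + 18*x^2*y + 5*y, -2*y - 9*z + 2)
At (-2, 1, 2): (16, 141, -18).

(16, 141, -18)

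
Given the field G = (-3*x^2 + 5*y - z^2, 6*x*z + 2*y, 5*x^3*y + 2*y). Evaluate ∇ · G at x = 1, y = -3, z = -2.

∂G₁/∂x = -6*x
∂G₂/∂y = 2
∂G₃/∂z = 0
∇·G = -6*x + 2
At (1, -3, -2): -4.

-4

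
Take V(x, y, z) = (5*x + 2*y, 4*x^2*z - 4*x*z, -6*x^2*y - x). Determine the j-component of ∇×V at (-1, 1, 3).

-11

(∇×V)_2 = ∂V₁/∂z − ∂V₃/∂x
= 0 − (-12*x*y - 1)
= 12*x*y + 1
At (-1, 1, 3): -11.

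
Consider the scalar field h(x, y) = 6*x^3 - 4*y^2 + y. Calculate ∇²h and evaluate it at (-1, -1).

∂²h/∂x² = 36*x
∂²h/∂y² = -8
∇²h = 36*x - 8
At (-1, -1): -44.

-44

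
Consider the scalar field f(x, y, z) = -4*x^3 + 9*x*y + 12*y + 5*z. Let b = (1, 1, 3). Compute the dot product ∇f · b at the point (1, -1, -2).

15

∂f/∂x = -12*x^2 + 9*y
∂f/∂y = 9*x + 12
∂f/∂z = 5
∇f at (1, -1, -2) = (-21, 21, 5)
∇f · b = (-21)(1) + (21)(1) + (5)(3) = 15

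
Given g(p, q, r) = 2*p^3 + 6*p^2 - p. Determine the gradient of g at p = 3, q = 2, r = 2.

∂g/∂p = 6*p^2 + 12*p - 1
∂g/∂q = 0
∂g/∂r = 0
∇g = (6*p^2 + 12*p - 1, 0, 0)
At (3, 2, 2): (89, 0, 0).

(89, 0, 0)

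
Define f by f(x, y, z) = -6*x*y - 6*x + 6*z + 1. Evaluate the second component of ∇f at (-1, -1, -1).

6

(∇f)_2 = ∂f/∂y = -6*x
At (-1, -1, -1): 6.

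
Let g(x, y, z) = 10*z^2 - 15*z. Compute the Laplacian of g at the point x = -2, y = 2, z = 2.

20

∂²g/∂x² = 0
∂²g/∂y² = 0
∂²g/∂z² = 20
∇²g = 20
At (-2, 2, 2): 20.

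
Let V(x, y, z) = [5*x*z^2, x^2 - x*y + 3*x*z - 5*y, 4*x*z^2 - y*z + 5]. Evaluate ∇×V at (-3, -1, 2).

(∇×V)₁ = ∂V₃/∂y − ∂V₂/∂z = -3*x - z
(∇×V)₂ = ∂V₁/∂z − ∂V₃/∂x = 10*x*z - 4*z^2
(∇×V)₃ = ∂V₂/∂x − ∂V₁/∂y = 2*x - y + 3*z
∇×V = (-3*x - z, 10*x*z - 4*z^2, 2*x - y + 3*z)
At (-3, -1, 2): (7, -76, 1).

(7, -76, 1)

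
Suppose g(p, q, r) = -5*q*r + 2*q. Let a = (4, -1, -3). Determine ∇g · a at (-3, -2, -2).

∂g/∂p = 0
∂g/∂q = -5*r + 2
∂g/∂r = -5*q
∇g at (-3, -2, -2) = (0, 12, 10)
∇g · a = (0)(4) + (12)(-1) + (10)(-3) = -42

-42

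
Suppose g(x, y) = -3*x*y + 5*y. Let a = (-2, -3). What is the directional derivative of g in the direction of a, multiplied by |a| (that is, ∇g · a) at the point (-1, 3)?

∂g/∂x = -3*y
∂g/∂y = -3*x + 5
∇g at (-1, 3) = (-9, 8)
∇g · a = (-9)(-2) + (8)(-3) = -6

-6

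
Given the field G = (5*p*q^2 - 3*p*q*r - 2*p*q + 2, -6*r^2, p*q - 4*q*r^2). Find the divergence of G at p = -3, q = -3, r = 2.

∂G₁/∂p = 5*q^2 - 3*q*r - 2*q
∂G₂/∂q = 0
∂G₃/∂r = -8*q*r
∇·G = 5*q^2 - 11*q*r - 2*q
At (-3, -3, 2): 117.

117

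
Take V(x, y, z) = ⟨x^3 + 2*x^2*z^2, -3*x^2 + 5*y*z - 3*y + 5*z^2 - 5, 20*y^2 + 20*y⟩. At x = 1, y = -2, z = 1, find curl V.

(-60, 4, -6)

(∇×V)₁ = ∂V₃/∂y − ∂V₂/∂z = 35*y - 10*z + 20
(∇×V)₂ = ∂V₁/∂z − ∂V₃/∂x = 4*x^2*z
(∇×V)₃ = ∂V₂/∂x − ∂V₁/∂y = -6*x
∇×V = (35*y - 10*z + 20, 4*x^2*z, -6*x)
At (1, -2, 1): (-60, 4, -6).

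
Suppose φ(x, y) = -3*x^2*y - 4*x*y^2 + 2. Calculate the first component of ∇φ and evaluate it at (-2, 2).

8

(∇φ)_1 = ∂φ/∂x = -6*x*y - 4*y^2
At (-2, 2): 8.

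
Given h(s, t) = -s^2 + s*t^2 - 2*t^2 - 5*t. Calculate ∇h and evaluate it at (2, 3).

∂h/∂s = -2*s + t^2
∂h/∂t = 2*s*t - 4*t - 5
∇h = (-2*s + t^2, 2*s*t - 4*t - 5)
At (2, 3): (5, -5).

(5, -5)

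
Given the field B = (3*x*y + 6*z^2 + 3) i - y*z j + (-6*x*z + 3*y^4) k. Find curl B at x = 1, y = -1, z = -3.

(-13, -54, -3)

(∇×B)₁ = ∂B₃/∂y − ∂B₂/∂z = 12*y^3 + y
(∇×B)₂ = ∂B₁/∂z − ∂B₃/∂x = 18*z
(∇×B)₃ = ∂B₂/∂x − ∂B₁/∂y = -3*x
∇×B = (12*y^3 + y, 18*z, -3*x)
At (1, -1, -3): (-13, -54, -3).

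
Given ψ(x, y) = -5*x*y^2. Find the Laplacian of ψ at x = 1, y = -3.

-10

∂²ψ/∂x² = 0
∂²ψ/∂y² = -10*x
∇²ψ = -10*x
At (1, -3): -10.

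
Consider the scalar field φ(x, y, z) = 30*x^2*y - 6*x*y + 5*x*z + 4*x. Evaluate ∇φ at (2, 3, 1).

∂φ/∂x = 60*x*y - 6*y + 5*z + 4
∂φ/∂y = 30*x^2 - 6*x
∂φ/∂z = 5*x
∇φ = (60*x*y - 6*y + 5*z + 4, 30*x^2 - 6*x, 5*x)
At (2, 3, 1): (351, 108, 10).

(351, 108, 10)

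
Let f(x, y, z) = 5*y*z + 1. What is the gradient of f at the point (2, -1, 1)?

(0, 5, -5)

∂f/∂x = 0
∂f/∂y = 5*z
∂f/∂z = 5*y
∇f = (0, 5*z, 5*y)
At (2, -1, 1): (0, 5, -5).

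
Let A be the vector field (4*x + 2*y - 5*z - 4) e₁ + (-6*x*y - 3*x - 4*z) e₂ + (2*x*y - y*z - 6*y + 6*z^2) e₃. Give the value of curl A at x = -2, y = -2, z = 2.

(-8, -1, 7)

(∇×A)₁ = ∂A₃/∂y − ∂A₂/∂z = 2*x - z - 2
(∇×A)₂ = ∂A₁/∂z − ∂A₃/∂x = -2*y - 5
(∇×A)₃ = ∂A₂/∂x − ∂A₁/∂y = -6*y - 5
∇×A = (2*x - z - 2, -2*y - 5, -6*y - 5)
At (-2, -2, 2): (-8, -1, 7).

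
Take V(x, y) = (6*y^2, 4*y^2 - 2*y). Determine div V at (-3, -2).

∂V₁/∂x = 0
∂V₂/∂y = 8*y - 2
∇·V = 8*y - 2
At (-3, -2): -18.

-18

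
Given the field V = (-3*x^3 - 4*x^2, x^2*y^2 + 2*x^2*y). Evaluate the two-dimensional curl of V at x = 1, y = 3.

∂V₂/∂x = 2*x*y^2 + 4*x*y
∂V₁/∂y = 0
Scalar curl = 2*x*y^2 + 4*x*y
At (1, 3): 30.

30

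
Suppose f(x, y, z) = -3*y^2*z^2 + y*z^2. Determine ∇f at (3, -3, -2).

∂f/∂x = 0
∂f/∂y = -6*y*z^2 + z^2
∂f/∂z = -6*y^2*z + 2*y*z
∇f = (0, -6*y*z^2 + z^2, -6*y^2*z + 2*y*z)
At (3, -3, -2): (0, 76, 120).

(0, 76, 120)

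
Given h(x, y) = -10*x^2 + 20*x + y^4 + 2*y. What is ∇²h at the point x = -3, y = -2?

28

∂²h/∂x² = -20
∂²h/∂y² = 12*y^2
∇²h = 12*y^2 - 20
At (-3, -2): 28.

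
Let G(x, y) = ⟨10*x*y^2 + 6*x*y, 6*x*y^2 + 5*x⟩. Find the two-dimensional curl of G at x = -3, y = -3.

∂G₂/∂x = 6*y^2 + 5
∂G₁/∂y = 20*x*y + 6*x
Scalar curl = -20*x*y - 6*x + 6*y^2 + 5
At (-3, -3): -103.

-103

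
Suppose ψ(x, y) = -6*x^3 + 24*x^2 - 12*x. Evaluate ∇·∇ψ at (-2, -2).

120

∂²ψ/∂x² = 12*(-3*x + 4)
∂²ψ/∂y² = 0
∇²ψ = -36*x + 48
At (-2, -2): 120.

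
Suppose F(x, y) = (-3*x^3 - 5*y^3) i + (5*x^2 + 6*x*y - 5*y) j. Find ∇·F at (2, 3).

∂F₁/∂x = -9*x^2
∂F₂/∂y = 6*x - 5
∇·F = -9*x^2 + 6*x - 5
At (2, 3): -29.

-29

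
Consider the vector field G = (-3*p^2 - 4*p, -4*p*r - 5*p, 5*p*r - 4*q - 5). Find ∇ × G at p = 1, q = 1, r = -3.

(0, 15, 7)

(∇×G)₁ = ∂G₃/∂q − ∂G₂/∂r = 4*p - 4
(∇×G)₂ = ∂G₁/∂r − ∂G₃/∂p = -5*r
(∇×G)₃ = ∂G₂/∂p − ∂G₁/∂q = -4*r - 5
∇×G = (4*p - 4, -5*r, -4*r - 5)
At (1, 1, -3): (0, 15, 7).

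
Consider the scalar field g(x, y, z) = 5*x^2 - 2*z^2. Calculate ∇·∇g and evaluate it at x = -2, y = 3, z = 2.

6

∂²g/∂x² = 10
∂²g/∂y² = 0
∂²g/∂z² = -4
∇²g = 6
At (-2, 3, 2): 6.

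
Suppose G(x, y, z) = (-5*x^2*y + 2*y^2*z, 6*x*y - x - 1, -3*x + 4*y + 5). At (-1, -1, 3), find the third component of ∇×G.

10

(∇×G)_3 = ∂G₂/∂x − ∂G₁/∂y
= 6*y - 1 − (-5*x^2 + 4*y*z)
= 5*x^2 - 4*y*z + 6*y - 1
At (-1, -1, 3): 10.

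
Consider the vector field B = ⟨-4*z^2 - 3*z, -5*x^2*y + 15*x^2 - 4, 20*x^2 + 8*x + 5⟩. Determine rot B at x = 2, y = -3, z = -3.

(0, -67, 120)

(∇×B)₁ = ∂B₃/∂y − ∂B₂/∂z = 0
(∇×B)₂ = ∂B₁/∂z − ∂B₃/∂x = -40*x - 8*z - 11
(∇×B)₃ = ∂B₂/∂x − ∂B₁/∂y = -10*x*y + 30*x
∇×B = (0, -40*x - 8*z - 11, -10*x*y + 30*x)
At (2, -3, -3): (0, -67, 120).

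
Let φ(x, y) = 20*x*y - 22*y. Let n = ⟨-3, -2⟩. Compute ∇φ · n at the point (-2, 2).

∂φ/∂x = 20*y
∂φ/∂y = 20*x - 22
∇φ at (-2, 2) = (40, -62)
∇φ · n = (40)(-3) + (-62)(-2) = 4

4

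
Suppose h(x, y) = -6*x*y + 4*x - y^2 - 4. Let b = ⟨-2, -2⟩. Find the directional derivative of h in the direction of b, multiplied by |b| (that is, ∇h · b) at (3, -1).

∂h/∂x = -6*y + 4
∂h/∂y = -6*x - 2*y
∇h at (3, -1) = (10, -16)
∇h · b = (10)(-2) + (-16)(-2) = 12

12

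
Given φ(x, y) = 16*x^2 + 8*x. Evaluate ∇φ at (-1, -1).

(-24, 0)

∂φ/∂x = 32*x + 8
∂φ/∂y = 0
∇φ = (32*x + 8, 0)
At (-1, -1): (-24, 0).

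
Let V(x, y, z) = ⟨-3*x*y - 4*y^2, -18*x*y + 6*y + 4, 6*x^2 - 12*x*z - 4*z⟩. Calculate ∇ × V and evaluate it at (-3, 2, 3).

(∇×V)₁ = ∂V₃/∂y − ∂V₂/∂z = 0
(∇×V)₂ = ∂V₁/∂z − ∂V₃/∂x = -12*x + 12*z
(∇×V)₃ = ∂V₂/∂x − ∂V₁/∂y = 3*x - 10*y
∇×V = (0, -12*x + 12*z, 3*x - 10*y)
At (-3, 2, 3): (0, 72, -29).

(0, 72, -29)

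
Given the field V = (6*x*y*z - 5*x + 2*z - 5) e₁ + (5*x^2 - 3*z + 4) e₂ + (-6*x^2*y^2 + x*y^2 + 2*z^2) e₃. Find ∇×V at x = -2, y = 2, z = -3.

(-101, -122, -56)

(∇×V)₁ = ∂V₃/∂y − ∂V₂/∂z = -12*x^2*y + 2*x*y + 3
(∇×V)₂ = ∂V₁/∂z − ∂V₃/∂x = 12*x*y^2 + 6*x*y - y^2 + 2
(∇×V)₃ = ∂V₂/∂x − ∂V₁/∂y = -6*x*z + 10*x
∇×V = (-12*x^2*y + 2*x*y + 3, 12*x*y^2 + 6*x*y - y^2 + 2, -6*x*z + 10*x)
At (-2, 2, -3): (-101, -122, -56).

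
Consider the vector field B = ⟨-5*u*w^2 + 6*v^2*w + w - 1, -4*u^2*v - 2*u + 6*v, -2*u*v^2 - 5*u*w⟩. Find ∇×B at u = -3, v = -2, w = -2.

(-24, -37, -98)

(∇×B)₁ = ∂B₃/∂v − ∂B₂/∂w = -4*u*v
(∇×B)₂ = ∂B₁/∂w − ∂B₃/∂u = -10*u*w + 8*v^2 + 5*w + 1
(∇×B)₃ = ∂B₂/∂u − ∂B₁/∂v = -8*u*v - 12*v*w - 2
∇×B = (-4*u*v, -10*u*w + 8*v^2 + 5*w + 1, -8*u*v - 12*v*w - 2)
At (-3, -2, -2): (-24, -37, -98).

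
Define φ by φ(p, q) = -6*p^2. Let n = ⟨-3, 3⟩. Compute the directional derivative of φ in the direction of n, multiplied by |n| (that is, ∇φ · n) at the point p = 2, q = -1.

72

∂φ/∂p = -12*p
∂φ/∂q = 0
∇φ at (2, -1) = (-24, 0)
∇φ · n = (-24)(-3) + (0)(3) = 72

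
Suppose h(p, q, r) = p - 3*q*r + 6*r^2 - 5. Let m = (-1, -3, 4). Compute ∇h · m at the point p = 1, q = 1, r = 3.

∂h/∂p = 1
∂h/∂q = -3*r
∂h/∂r = -3*q + 12*r
∇h at (1, 1, 3) = (1, -9, 33)
∇h · m = (1)(-1) + (-9)(-3) + (33)(4) = 158

158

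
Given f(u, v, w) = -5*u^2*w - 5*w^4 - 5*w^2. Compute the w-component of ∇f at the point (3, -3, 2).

(∇f)_3 = ∂f/∂w = -5*u^2 - 20*w^3 - 10*w
At (3, -3, 2): -225.

-225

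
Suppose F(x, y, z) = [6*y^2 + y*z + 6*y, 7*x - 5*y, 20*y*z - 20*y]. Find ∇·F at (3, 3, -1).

∂F₁/∂x = 0
∂F₂/∂y = -5
∂F₃/∂z = 20*y
∇·F = 20*y - 5
At (3, 3, -1): 55.

55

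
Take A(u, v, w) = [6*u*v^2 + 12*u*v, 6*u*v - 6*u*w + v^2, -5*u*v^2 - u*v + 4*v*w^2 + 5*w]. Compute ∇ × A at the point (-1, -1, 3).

(∇×A)₁ = ∂A₃/∂v − ∂A₂/∂w = -10*u*v + 5*u + 4*w^2
(∇×A)₂ = ∂A₁/∂w − ∂A₃/∂u = 5*v^2 + v
(∇×A)₃ = ∂A₂/∂u − ∂A₁/∂v = -12*u*v - 12*u + 6*v - 6*w
∇×A = (-10*u*v + 5*u + 4*w^2, 5*v^2 + v, -12*u*v - 12*u + 6*v - 6*w)
At (-1, -1, 3): (21, 4, -24).

(21, 4, -24)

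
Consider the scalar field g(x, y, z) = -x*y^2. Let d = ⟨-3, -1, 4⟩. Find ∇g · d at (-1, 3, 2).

∂g/∂x = -y^2
∂g/∂y = -2*x*y
∂g/∂z = 0
∇g at (-1, 3, 2) = (-9, 6, 0)
∇g · d = (-9)(-3) + (6)(-1) + (0)(4) = 21

21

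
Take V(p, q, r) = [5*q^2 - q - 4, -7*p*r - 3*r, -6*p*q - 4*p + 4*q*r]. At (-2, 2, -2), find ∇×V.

(∇×V)₁ = ∂V₃/∂q − ∂V₂/∂r = p + 4*r + 3
(∇×V)₂ = ∂V₁/∂r − ∂V₃/∂p = 6*q + 4
(∇×V)₃ = ∂V₂/∂p − ∂V₁/∂q = -10*q - 7*r + 1
∇×V = (p + 4*r + 3, 6*q + 4, -10*q - 7*r + 1)
At (-2, 2, -2): (-7, 16, -5).

(-7, 16, -5)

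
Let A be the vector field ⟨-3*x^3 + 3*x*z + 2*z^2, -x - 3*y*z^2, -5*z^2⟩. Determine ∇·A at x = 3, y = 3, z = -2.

-79

∂A₁/∂x = -9*x^2 + 3*z
∂A₂/∂y = -3*z^2
∂A₃/∂z = -10*z
∇·A = -9*x^2 - 3*z^2 - 7*z
At (3, 3, -2): -79.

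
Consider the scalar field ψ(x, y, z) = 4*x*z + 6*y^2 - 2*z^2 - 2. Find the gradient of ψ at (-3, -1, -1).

∂ψ/∂x = 4*z
∂ψ/∂y = 12*y
∂ψ/∂z = 4*x - 4*z
∇ψ = (4*z, 12*y, 4*x - 4*z)
At (-3, -1, -1): (-4, -12, -8).

(-4, -12, -8)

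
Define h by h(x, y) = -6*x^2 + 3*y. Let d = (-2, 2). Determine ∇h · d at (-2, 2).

-42

∂h/∂x = -12*x
∂h/∂y = 3
∇h at (-2, 2) = (24, 3)
∇h · d = (24)(-2) + (3)(2) = -42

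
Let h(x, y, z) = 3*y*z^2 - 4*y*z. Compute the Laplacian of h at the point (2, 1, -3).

6

∂²h/∂x² = 0
∂²h/∂y² = 0
∂²h/∂z² = 6*y
∇²h = 6*y
At (2, 1, -3): 6.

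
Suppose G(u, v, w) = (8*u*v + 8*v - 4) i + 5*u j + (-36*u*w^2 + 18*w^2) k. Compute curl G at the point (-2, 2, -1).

(0, 36, 13)

(∇×G)₁ = ∂G₃/∂v − ∂G₂/∂w = 0
(∇×G)₂ = ∂G₁/∂w − ∂G₃/∂u = 36*w^2
(∇×G)₃ = ∂G₂/∂u − ∂G₁/∂v = -8*u - 3
∇×G = (0, 36*w^2, -8*u - 3)
At (-2, 2, -1): (0, 36, 13).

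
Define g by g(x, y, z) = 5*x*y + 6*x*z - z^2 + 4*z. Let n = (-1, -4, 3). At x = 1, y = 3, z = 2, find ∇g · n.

∂g/∂x = 5*y + 6*z
∂g/∂y = 5*x
∂g/∂z = 6*x - 2*z + 4
∇g at (1, 3, 2) = (27, 5, 6)
∇g · n = (27)(-1) + (5)(-4) + (6)(3) = -29

-29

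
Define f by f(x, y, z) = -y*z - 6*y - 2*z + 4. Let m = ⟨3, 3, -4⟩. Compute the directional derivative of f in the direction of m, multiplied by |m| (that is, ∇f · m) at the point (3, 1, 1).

-9

∂f/∂x = 0
∂f/∂y = -z - 6
∂f/∂z = -y - 2
∇f at (3, 1, 1) = (0, -7, -3)
∇f · m = (0)(3) + (-7)(3) + (-3)(-4) = -9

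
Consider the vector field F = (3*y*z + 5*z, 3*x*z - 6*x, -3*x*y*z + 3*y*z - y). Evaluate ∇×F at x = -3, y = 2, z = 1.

(20, 17, -6)

(∇×F)₁ = ∂F₃/∂y − ∂F₂/∂z = -3*x*z - 3*x + 3*z - 1
(∇×F)₂ = ∂F₁/∂z − ∂F₃/∂x = 3*y*z + 3*y + 5
(∇×F)₃ = ∂F₂/∂x − ∂F₁/∂y = -6
∇×F = (-3*x*z - 3*x + 3*z - 1, 3*y*z + 3*y + 5, -6)
At (-3, 2, 1): (20, 17, -6).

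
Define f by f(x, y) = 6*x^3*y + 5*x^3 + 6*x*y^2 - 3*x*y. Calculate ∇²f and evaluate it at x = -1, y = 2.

-114

∂²f/∂x² = 6*x*(6*y + 5)
∂²f/∂y² = 12*x
∇²f = 36*x*y + 42*x
At (-1, 2): -114.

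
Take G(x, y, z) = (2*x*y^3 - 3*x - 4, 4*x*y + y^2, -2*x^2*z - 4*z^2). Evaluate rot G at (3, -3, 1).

(0, 12, -174)

(∇×G)₁ = ∂G₃/∂y − ∂G₂/∂z = 0
(∇×G)₂ = ∂G₁/∂z − ∂G₃/∂x = 4*x*z
(∇×G)₃ = ∂G₂/∂x − ∂G₁/∂y = -6*x*y^2 + 4*y
∇×G = (0, 4*x*z, -6*x*y^2 + 4*y)
At (3, -3, 1): (0, 12, -174).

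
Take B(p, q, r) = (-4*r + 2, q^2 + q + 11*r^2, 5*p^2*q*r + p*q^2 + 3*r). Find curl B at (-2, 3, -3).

(∇×B)₁ = ∂B₃/∂q − ∂B₂/∂r = 5*p^2*r + 2*p*q - 22*r
(∇×B)₂ = ∂B₁/∂r − ∂B₃/∂p = -10*p*q*r - q^2 - 4
(∇×B)₃ = ∂B₂/∂p − ∂B₁/∂q = 0
∇×B = (5*p^2*r + 2*p*q - 22*r, -10*p*q*r - q^2 - 4, 0)
At (-2, 3, -3): (-6, -193, 0).

(-6, -193, 0)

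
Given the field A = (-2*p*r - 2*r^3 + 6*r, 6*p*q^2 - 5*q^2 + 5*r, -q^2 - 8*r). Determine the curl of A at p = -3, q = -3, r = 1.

(∇×A)₁ = ∂A₃/∂q − ∂A₂/∂r = -2*q - 5
(∇×A)₂ = ∂A₁/∂r − ∂A₃/∂p = -2*p - 6*r^2 + 6
(∇×A)₃ = ∂A₂/∂p − ∂A₁/∂q = 6*q^2
∇×A = (-2*q - 5, -2*p - 6*r^2 + 6, 6*q^2)
At (-3, -3, 1): (1, 6, 54).

(1, 6, 54)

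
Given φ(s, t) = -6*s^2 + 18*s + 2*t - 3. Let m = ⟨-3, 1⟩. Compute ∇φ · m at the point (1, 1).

-16

∂φ/∂s = -12*s + 18
∂φ/∂t = 2
∇φ at (1, 1) = (6, 2)
∇φ · m = (6)(-3) + (2)(1) = -16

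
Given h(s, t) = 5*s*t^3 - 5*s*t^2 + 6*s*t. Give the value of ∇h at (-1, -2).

∂h/∂s = 5*t^3 - 5*t^2 + 6*t
∂h/∂t = 15*s*t^2 - 10*s*t + 6*s
∇h = (5*t^3 - 5*t^2 + 6*t, 15*s*t^2 - 10*s*t + 6*s)
At (-1, -2): (-72, -86).

(-72, -86)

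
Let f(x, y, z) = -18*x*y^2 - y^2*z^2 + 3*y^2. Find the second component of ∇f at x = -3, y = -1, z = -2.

-106

(∇f)_2 = ∂f/∂y = -36*x*y - 2*y*z^2 + 6*y
At (-3, -1, -2): -106.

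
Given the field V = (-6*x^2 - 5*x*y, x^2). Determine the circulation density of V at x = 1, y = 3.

∂V₂/∂x = 2*x
∂V₁/∂y = -5*x
Scalar curl = 7*x
At (1, 3): 7.

7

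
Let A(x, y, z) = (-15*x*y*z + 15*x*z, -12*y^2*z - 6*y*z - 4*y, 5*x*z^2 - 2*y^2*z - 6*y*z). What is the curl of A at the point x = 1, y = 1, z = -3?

(48, -45, -45)

(∇×A)₁ = ∂A₃/∂y − ∂A₂/∂z = 12*y^2 - 4*y*z + 6*y - 6*z
(∇×A)₂ = ∂A₁/∂z − ∂A₃/∂x = -15*x*y + 15*x - 5*z^2
(∇×A)₃ = ∂A₂/∂x − ∂A₁/∂y = 15*x*z
∇×A = (12*y^2 - 4*y*z + 6*y - 6*z, -15*x*y + 15*x - 5*z^2, 15*x*z)
At (1, 1, -3): (48, -45, -45).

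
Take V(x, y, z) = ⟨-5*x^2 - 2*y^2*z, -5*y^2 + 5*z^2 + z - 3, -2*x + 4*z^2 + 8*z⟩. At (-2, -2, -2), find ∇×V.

(19, -6, 16)

(∇×V)₁ = ∂V₃/∂y − ∂V₂/∂z = -10*z - 1
(∇×V)₂ = ∂V₁/∂z − ∂V₃/∂x = -2*y^2 + 2
(∇×V)₃ = ∂V₂/∂x − ∂V₁/∂y = 4*y*z
∇×V = (-10*z - 1, -2*y^2 + 2, 4*y*z)
At (-2, -2, -2): (19, -6, 16).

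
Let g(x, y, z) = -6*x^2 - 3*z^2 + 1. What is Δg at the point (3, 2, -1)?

-18

∂²g/∂x² = -12
∂²g/∂y² = 0
∂²g/∂z² = -6
∇²g = -18
At (3, 2, -1): -18.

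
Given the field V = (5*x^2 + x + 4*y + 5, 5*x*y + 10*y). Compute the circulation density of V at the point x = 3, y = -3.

∂V₂/∂x = 5*y
∂V₁/∂y = 4
Scalar curl = 5*y - 4
At (3, -3): -19.

-19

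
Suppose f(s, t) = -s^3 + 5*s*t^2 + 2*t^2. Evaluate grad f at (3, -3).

(18, -102)

∂f/∂s = -3*s^2 + 5*t^2
∂f/∂t = 10*s*t + 4*t
∇f = (-3*s^2 + 5*t^2, 10*s*t + 4*t)
At (3, -3): (18, -102).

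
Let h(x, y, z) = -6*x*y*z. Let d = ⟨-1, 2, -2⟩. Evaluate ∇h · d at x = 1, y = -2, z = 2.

∂h/∂x = -6*y*z
∂h/∂y = -6*x*z
∂h/∂z = -6*x*y
∇h at (1, -2, 2) = (24, -12, 12)
∇h · d = (24)(-1) + (-12)(2) + (12)(-2) = -72

-72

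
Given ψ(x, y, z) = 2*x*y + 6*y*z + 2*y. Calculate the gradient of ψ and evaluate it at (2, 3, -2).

(6, -6, 18)

∂ψ/∂x = 2*y
∂ψ/∂y = 2*x + 6*z + 2
∂ψ/∂z = 6*y
∇ψ = (2*y, 2*x + 6*z + 2, 6*y)
At (2, 3, -2): (6, -6, 18).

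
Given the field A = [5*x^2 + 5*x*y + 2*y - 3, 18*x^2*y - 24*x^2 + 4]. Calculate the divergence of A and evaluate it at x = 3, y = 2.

∂A₁/∂x = 10*x + 5*y
∂A₂/∂y = 18*x^2
∇·A = 18*x^2 + 10*x + 5*y
At (3, 2): 202.

202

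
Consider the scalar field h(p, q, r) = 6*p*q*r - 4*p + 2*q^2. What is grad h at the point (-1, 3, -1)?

∂h/∂p = 6*q*r - 4
∂h/∂q = 6*p*r + 4*q
∂h/∂r = 6*p*q
∇h = (6*q*r - 4, 6*p*r + 4*q, 6*p*q)
At (-1, 3, -1): (-22, 18, -18).

(-22, 18, -18)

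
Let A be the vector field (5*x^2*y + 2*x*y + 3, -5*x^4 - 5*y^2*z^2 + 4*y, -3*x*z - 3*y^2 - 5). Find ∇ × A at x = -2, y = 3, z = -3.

(-288, -9, 144)

(∇×A)₁ = ∂A₃/∂y − ∂A₂/∂z = 10*y^2*z - 6*y
(∇×A)₂ = ∂A₁/∂z − ∂A₃/∂x = 3*z
(∇×A)₃ = ∂A₂/∂x − ∂A₁/∂y = -20*x^3 - 5*x^2 - 2*x
∇×A = (10*y^2*z - 6*y, 3*z, -20*x^3 - 5*x^2 - 2*x)
At (-2, 3, -3): (-288, -9, 144).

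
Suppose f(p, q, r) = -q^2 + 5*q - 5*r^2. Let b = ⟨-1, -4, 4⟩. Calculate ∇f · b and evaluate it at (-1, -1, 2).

∂f/∂p = 0
∂f/∂q = -2*q + 5
∂f/∂r = -10*r
∇f at (-1, -1, 2) = (0, 7, -20)
∇f · b = (0)(-1) + (7)(-4) + (-20)(4) = -108

-108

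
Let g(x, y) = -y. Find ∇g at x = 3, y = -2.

∂g/∂x = 0
∂g/∂y = -1
∇g = (0, -1)
At (3, -2): (0, -1).

(0, -1)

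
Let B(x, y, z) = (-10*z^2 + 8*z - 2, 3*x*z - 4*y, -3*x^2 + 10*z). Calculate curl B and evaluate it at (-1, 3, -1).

(3, 22, -3)

(∇×B)₁ = ∂B₃/∂y − ∂B₂/∂z = -3*x
(∇×B)₂ = ∂B₁/∂z − ∂B₃/∂x = 6*x - 20*z + 8
(∇×B)₃ = ∂B₂/∂x − ∂B₁/∂y = 3*z
∇×B = (-3*x, 6*x - 20*z + 8, 3*z)
At (-1, 3, -1): (3, 22, -3).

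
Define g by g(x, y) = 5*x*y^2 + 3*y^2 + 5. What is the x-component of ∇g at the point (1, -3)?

45

(∇g)_1 = ∂g/∂x = 5*y^2
At (1, -3): 45.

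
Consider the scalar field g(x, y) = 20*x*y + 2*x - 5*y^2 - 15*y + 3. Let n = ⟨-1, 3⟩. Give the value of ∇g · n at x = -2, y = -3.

-17

∂g/∂x = 20*y + 2
∂g/∂y = 20*x - 10*y - 15
∇g at (-2, -3) = (-58, -25)
∇g · n = (-58)(-1) + (-25)(3) = -17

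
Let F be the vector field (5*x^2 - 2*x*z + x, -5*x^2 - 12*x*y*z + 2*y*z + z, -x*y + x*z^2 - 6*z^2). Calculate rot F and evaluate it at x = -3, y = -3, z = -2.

(∇×F)₁ = ∂F₃/∂y − ∂F₂/∂z = 12*x*y - x - 2*y - 1
(∇×F)₂ = ∂F₁/∂z − ∂F₃/∂x = -2*x + y - z^2
(∇×F)₃ = ∂F₂/∂x − ∂F₁/∂y = -10*x - 12*y*z
∇×F = (12*x*y - x - 2*y - 1, -2*x + y - z^2, -10*x - 12*y*z)
At (-3, -3, -2): (116, -1, -42).

(116, -1, -42)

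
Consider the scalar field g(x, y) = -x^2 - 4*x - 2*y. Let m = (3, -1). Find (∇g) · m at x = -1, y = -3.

-4

∂g/∂x = -2*x - 4
∂g/∂y = -2
∇g at (-1, -3) = (-2, -2)
∇g · m = (-2)(3) + (-2)(-1) = -4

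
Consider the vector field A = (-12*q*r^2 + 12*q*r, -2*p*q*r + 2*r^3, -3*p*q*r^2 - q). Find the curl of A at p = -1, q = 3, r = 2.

(-19, -72, 12)

(∇×A)₁ = ∂A₃/∂q − ∂A₂/∂r = 2*p*q - 3*p*r^2 - 6*r^2 - 1
(∇×A)₂ = ∂A₁/∂r − ∂A₃/∂p = 3*q*r^2 - 24*q*r + 12*q
(∇×A)₃ = ∂A₂/∂p − ∂A₁/∂q = -2*q*r + 12*r^2 - 12*r
∇×A = (2*p*q - 3*p*r^2 - 6*r^2 - 1, 3*q*r^2 - 24*q*r + 12*q, -2*q*r + 12*r^2 - 12*r)
At (-1, 3, 2): (-19, -72, 12).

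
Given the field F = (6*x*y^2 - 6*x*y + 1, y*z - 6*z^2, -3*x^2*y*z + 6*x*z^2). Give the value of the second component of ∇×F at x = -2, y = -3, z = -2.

-96

(∇×F)_2 = ∂F₁/∂z − ∂F₃/∂x
= 0 − (-6*x*y*z + 6*z^2)
= 6*x*y*z - 6*z^2
At (-2, -3, -2): -96.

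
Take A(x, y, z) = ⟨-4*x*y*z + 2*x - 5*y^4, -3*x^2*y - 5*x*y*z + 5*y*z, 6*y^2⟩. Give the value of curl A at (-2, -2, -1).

(6, -16, -186)

(∇×A)₁ = ∂A₃/∂y − ∂A₂/∂z = 5*x*y + 7*y
(∇×A)₂ = ∂A₁/∂z − ∂A₃/∂x = -4*x*y
(∇×A)₃ = ∂A₂/∂x − ∂A₁/∂y = -6*x*y + 4*x*z + 20*y^3 - 5*y*z
∇×A = (5*x*y + 7*y, -4*x*y, -6*x*y + 4*x*z + 20*y^3 - 5*y*z)
At (-2, -2, -1): (6, -16, -186).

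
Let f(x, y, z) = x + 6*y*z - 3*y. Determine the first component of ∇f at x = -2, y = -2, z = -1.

(∇f)_1 = ∂f/∂x = 1
At (-2, -2, -1): 1.

1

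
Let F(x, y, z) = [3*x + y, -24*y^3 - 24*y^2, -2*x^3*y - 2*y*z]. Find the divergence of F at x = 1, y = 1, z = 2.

-119

∂F₁/∂x = 3
∂F₂/∂y = -72*y^2 - 48*y
∂F₃/∂z = -2*y
∇·F = -72*y^2 - 50*y + 3
At (1, 1, 2): -119.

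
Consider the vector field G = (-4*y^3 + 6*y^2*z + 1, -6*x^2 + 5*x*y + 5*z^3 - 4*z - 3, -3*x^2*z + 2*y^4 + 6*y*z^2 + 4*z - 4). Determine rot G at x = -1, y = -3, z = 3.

(-293, 36, 213)

(∇×G)₁ = ∂G₃/∂y − ∂G₂/∂z = 8*y^3 - 9*z^2 + 4
(∇×G)₂ = ∂G₁/∂z − ∂G₃/∂x = 6*x*z + 6*y^2
(∇×G)₃ = ∂G₂/∂x − ∂G₁/∂y = -12*x + 12*y^2 - 12*y*z + 5*y
∇×G = (8*y^3 - 9*z^2 + 4, 6*x*z + 6*y^2, -12*x + 12*y^2 - 12*y*z + 5*y)
At (-1, -3, 3): (-293, 36, 213).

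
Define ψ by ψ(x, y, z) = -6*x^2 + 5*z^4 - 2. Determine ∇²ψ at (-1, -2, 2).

∂²ψ/∂x² = -12
∂²ψ/∂y² = 0
∂²ψ/∂z² = 60*z^2
∇²ψ = 60*z^2 - 12
At (-1, -2, 2): 228.

228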